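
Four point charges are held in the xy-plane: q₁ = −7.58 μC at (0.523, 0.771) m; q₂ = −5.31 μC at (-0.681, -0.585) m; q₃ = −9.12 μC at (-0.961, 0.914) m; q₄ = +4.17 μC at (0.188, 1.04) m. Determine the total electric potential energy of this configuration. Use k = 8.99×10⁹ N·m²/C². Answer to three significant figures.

-0.163 J

The assembly work is the sum of pairwise potential energies, U = Σ_{i<j} kqᵢqⱼ/rᵢⱼ.
Pair separations: r₁₂ = 1.81 m, r₁₃ = 1.49 m, r₁₄ = 0.430 m, r₂₃ = 1.52 m, r₂₄ = 1.84 m, r₃₄ = 1.16 m.
Summing all 6 pair terms gives U = -0.163 J.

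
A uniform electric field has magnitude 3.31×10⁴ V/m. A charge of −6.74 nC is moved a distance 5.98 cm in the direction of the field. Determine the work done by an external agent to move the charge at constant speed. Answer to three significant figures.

1.33×10⁻⁵ J

The potential change for a displacement 5.98 cm in the direction of the field is ΔV = −Ed = -1980 V.
W_ext = qΔV = 1.33×10⁻⁵ J.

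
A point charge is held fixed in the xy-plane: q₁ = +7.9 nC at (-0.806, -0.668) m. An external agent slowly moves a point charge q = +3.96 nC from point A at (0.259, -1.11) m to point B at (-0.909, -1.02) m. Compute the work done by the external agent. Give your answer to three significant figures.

5.23×10⁻⁷ J

For quasistatic motion the external work equals the change in potential energy: W_ext = qΔV = q(V_B − V_A).
At A: distance to the source charge is 1.15 m; V_A = kq₁/r = 61.6 V.
At B: distance to the source charge is 0.367 m; V_B = kq₁/r = 194 V.
ΔV = V_B − V_A = 132 V.
W_ext = qΔV = (3.96×10⁻⁹ C)(132 V) = 5.23×10⁻⁷ J.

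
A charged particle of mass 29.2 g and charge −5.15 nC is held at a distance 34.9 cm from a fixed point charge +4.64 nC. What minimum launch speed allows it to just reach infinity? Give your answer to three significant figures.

To just escape, total mechanical energy must reach zero at infinity: ½mv²_min + U = 0, so ½mv²_min = −U = |kQq|/r.
|U| = |kQq|/r = (8.99×10⁹ N·m²/C²)(4.64×10⁻⁹)(5.15×10⁻⁹)/(0.349) = 6.16×10⁻⁷ J.
v_min = √(2|U|/m) = √(2·6.16×10⁻⁷/0.0292) = 6.49×10⁻³ m/s.

6.49×10⁻³ m/s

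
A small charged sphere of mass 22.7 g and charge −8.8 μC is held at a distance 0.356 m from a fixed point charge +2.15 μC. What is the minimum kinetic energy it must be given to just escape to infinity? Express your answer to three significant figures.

To just escape, total mechanical energy must reach zero at infinity: ½mv²_min + U = 0, so ½mv²_min = −U = |kQq|/r.
|U| = |kQq|/r = (8.99×10⁹ N·m²/C²)(2.15×10⁻⁶)(8.80×10⁻⁶)/(0.356) = 0.478 J.

0.478 J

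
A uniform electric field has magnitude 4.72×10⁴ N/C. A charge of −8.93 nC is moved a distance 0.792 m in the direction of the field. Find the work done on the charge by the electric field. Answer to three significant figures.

-3.34×10⁻⁴ J

The potential change for a displacement 0.792 m in the direction of the field is ΔV = −Ed = -3.74×10⁴ V.
W_field = −qΔV = -3.34×10⁻⁴ J.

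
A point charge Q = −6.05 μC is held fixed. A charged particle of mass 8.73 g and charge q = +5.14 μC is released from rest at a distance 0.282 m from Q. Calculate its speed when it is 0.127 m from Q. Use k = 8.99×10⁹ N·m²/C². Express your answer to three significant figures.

Only the electrostatic force acts, so mechanical energy is conserved: ½mv² = U₁ − U₂ = kQq(1/r₁ − 1/r₂).
U₁ − U₂ = (8.99×10⁹ N·m²/C²)(-6.05×10⁻⁶ C)(5.14×10⁻⁶ C)(1/0.282 − 1/0.127) = 1.21 J.
v = √(2·1.21/8.73×10⁻³) = 16.6 m/s.

16.6 m/s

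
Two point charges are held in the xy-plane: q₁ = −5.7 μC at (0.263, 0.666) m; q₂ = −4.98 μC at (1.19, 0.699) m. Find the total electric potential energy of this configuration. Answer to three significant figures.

0.275 J

The work to assemble the configuration equals its total potential energy, U = Σ kqᵢqⱼ/rᵢⱼ over all pairs.
Pair separations: r₁₂ = 0.928 m.
U = (0.275) = 0.275 J.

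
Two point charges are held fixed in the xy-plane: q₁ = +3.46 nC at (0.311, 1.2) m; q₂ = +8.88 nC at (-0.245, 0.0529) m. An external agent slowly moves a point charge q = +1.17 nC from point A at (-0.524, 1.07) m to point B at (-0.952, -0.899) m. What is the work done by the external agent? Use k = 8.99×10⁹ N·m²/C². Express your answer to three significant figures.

-3.80×10⁻⁸ J

For quasistatic motion the external work equals the change in potential energy: W_ext = qΔV = q(V_B − V_A).
At A: distances to the source charges are 0.845 m, 1.05 m; V_A = Σ kqᵢ/rᵢ = 113 V.
At B: distances to the source charges are 2.45 m, 1.19 m; V_B = Σ kqᵢ/rᵢ = 80.0 V.
ΔV = V_B − V_A = -32.5 V.
W_ext = qΔV = (1.17×10⁻⁹ C)(-32.5 V) = -3.80×10⁻⁸ J.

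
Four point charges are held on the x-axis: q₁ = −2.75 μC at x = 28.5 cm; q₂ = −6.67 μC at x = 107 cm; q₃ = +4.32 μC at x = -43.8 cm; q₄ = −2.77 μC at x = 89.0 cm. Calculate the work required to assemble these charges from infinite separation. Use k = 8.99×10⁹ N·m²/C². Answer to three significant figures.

0.846 J

The work to assemble the configuration equals its total potential energy, U = Σ kqᵢqⱼ/rᵢⱼ over all pairs.
Pair separations: r₁₂ = 0.785 m, r₁₃ = 0.723 m, r₁₄ = 0.605 m, r₂₃ = 1.51 m, r₂₄ = 0.180 m, r₃₄ = 1.33 m.
Summing all 6 pair terms gives U = 0.846 J.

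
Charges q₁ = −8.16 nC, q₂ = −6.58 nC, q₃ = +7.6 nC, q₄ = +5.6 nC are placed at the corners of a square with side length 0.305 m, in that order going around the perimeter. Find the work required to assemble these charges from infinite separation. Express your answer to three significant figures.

The assembly work is the sum of pairwise potential energies, U = Σ_{i<j} kqᵢqⱼ/rᵢⱼ.
The four side pairs have separation 0.305 m and the two diagonal pairs 0.431 m.
Summing all 6 pair terms gives U = -2.04×10⁻⁶ J.

-2.04×10⁻⁶ J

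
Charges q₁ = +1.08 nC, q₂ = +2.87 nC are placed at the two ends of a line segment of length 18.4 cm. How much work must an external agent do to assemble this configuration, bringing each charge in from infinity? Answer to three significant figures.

The work to assemble the configuration equals its total potential energy, U = Σ kqᵢqⱼ/rᵢⱼ over all pairs.
The separation is r = 0.184 m.
U = (1.51×10⁻⁷) = 1.51×10⁻⁷ J.

1.51×10⁻⁷ J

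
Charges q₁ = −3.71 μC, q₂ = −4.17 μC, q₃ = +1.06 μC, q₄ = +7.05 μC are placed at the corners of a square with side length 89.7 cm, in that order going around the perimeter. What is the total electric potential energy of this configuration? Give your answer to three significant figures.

The assembly work is the sum of pairwise potential energies, U = Σ_{i<j} kqᵢqⱼ/rᵢⱼ.
The four side pairs have separation 0.897 m and the two diagonal pairs 1.27 m.
Summing all 6 pair terms gives U = -0.313 J.

-0.313 J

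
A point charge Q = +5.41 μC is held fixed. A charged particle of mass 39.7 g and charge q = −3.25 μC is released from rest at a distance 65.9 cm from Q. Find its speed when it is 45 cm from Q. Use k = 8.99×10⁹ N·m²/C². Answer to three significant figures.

2.37 m/s

Only the electrostatic force acts, so mechanical energy is conserved: ½mv² = U₁ − U₂ = kQq(1/r₁ − 1/r₂).
U₁ − U₂ = (8.99×10⁹ N·m²/C²)(5.41×10⁻⁶ C)(-3.25×10⁻⁶ C)(1/0.659 − 1/0.450) = 0.111 J.
v = √(2·0.111/0.0397) = 2.37 m/s.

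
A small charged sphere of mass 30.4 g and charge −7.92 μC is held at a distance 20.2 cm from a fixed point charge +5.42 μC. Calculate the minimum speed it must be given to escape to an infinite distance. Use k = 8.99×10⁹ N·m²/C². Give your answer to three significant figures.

To just escape, total mechanical energy must reach zero at infinity: ½mv²_min + U = 0, so ½mv²_min = −U = |kQq|/r.
|U| = |kQq|/r = (8.99×10⁹ N·m²/C²)(5.42×10⁻⁶)(7.92×10⁻⁶)/(0.202) = 1.91 J.
v_min = √(2|U|/m) = √(2·1.91/0.0304) = 11.2 m/s.

11.2 m/s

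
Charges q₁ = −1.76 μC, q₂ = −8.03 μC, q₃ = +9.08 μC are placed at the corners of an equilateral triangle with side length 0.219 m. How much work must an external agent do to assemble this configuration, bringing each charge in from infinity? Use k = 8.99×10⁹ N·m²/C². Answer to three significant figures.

-3.07 J

The assembly work is the sum of pairwise potential energies, U = Σ_{i<j} kqᵢqⱼ/rᵢⱼ.
All three pair separations equal the side length, 0.219 m.
U = (0.580) + (-0.656) + (-2.99) = -3.07 J.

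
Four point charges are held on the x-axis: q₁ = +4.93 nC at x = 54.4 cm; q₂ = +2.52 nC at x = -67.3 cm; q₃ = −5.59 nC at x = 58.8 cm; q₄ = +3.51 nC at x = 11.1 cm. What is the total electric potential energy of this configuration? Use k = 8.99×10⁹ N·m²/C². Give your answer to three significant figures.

-5.55×10⁻⁶ J

The work to assemble the configuration equals its total potential energy, U = Σ kqᵢqⱼ/rᵢⱼ over all pairs.
Pair separations: r₁₂ = 1.22 m, r₁₃ = 0.0440 m, r₁₄ = 0.433 m, r₂₃ = 1.26 m, r₂₄ = 0.784 m, r₃₄ = 0.477 m.
Summing all 6 pair terms gives U = -5.55×10⁻⁶ J.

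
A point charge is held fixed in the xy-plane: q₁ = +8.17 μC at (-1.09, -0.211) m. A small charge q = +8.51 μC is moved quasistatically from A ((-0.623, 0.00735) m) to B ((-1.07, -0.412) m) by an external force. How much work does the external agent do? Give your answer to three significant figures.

For quasistatic motion the external work equals the change in potential energy: W_ext = qΔV = q(V_B − V_A).
At A: distance to the source charge is 0.516 m; V_A = kq₁/r = 1.42×10⁵ V.
At B: distance to the source charge is 0.202 m; V_B = kq₁/r = 3.64×10⁵ V.
ΔV = V_B − V_A = 2.21×10⁵ V.
W_ext = qΔV = (8.51×10⁻⁶ C)(2.21×10⁵ V) = 1.88 J.

1.88 J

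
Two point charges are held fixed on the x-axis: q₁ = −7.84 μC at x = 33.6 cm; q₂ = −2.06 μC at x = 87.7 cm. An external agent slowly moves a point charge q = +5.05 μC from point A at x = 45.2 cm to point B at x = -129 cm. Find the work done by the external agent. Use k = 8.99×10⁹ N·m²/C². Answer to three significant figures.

For quasistatic motion the external work equals the change in potential energy: W_ext = qΔV = q(V_B − V_A).
At A: distances to the source charges are 0.116 m, 0.425 m; V_A = Σ kqᵢ/rᵢ = -6.51×10⁵ V.
At B: distances to the source charges are 1.63 m, 2.17 m; V_B = Σ kqᵢ/rᵢ = -5.19×10⁴ V.
ΔV = V_B − V_A = 5.99×10⁵ V.
W_ext = qΔV = (5.05×10⁻⁶ C)(5.99×10⁵ V) = 3.03 J.

3.03 J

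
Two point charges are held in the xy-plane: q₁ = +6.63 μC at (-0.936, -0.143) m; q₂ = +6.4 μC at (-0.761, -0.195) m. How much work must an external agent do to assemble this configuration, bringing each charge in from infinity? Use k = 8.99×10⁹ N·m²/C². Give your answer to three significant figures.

The assembly work is the sum of pairwise potential energies, U = Σ_{i<j} kqᵢqⱼ/rᵢⱼ.
Pair separations: r₁₂ = 0.183 m.
U = (2.09) = 2.09 J.

2.09 J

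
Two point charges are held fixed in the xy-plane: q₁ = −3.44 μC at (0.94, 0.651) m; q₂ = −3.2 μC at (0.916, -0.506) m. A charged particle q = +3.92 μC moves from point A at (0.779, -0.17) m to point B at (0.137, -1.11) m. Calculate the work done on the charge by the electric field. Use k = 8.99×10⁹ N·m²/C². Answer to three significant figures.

-0.279 J

The work done by the electric force is W_field = −ΔU = −q(V_B − V_A) = q(V_A − V_B).
At A: distances to the source charges are 0.837 m, 0.363 m; V_A = Σ kqᵢ/rᵢ = -1.16×10⁵ V.
At B: distances to the source charges are 1.94 m, 0.986 m; V_B = Σ kqᵢ/rᵢ = -4.52×10⁴ V.
ΔV = V_B − V_A = 7.11×10⁴ V.
W_field = −qΔV = −(3.92×10⁻⁶ C)(7.11×10⁴ V) = -0.279 J.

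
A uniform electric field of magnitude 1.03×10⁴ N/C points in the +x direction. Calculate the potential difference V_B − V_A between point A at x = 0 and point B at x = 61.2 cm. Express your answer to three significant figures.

In a uniform field, potential decreases in the direction of E: V_B − V_A = −E·Δx.
V_B − V_A = −(1.03×10⁴ V/m)(0.612 m) = -6300 V.

-6300 V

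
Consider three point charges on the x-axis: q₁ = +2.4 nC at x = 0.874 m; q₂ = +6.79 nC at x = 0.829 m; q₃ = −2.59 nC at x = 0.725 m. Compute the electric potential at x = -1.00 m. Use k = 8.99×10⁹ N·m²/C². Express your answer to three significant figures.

Electric potential is a scalar, so the contributions from each charge add algebraically: V = Σ kqᵢ/rᵢ.
Distances from the field point to each charge: r₁ = 1.87 m, r₂ = 1.83 m, r₃ = 1.73 m.
V = k[(2.40×10⁻⁹)/(1.87) + (6.79×10⁻⁹)/(1.83) + (-2.59×10⁻⁹)/(1.73)] = 31.4 V.

31.4 V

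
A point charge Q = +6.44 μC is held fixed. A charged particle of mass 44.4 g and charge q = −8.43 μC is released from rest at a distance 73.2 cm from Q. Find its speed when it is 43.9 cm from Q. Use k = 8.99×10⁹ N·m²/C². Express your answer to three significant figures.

Only the electrostatic force acts, so mechanical energy is conserved: ½mv² = U₁ − U₂ = kQq(1/r₁ − 1/r₂).
U₁ − U₂ = (8.99×10⁹ N·m²/C²)(6.44×10⁻⁶ C)(-8.43×10⁻⁶ C)(1/0.732 − 1/0.439) = 0.445 J.
v = √(2·0.445/0.0444) = 4.48 m/s.

4.48 m/s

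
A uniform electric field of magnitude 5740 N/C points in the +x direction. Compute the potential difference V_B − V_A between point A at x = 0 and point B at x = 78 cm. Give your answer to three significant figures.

-4480 V

In a uniform field, potential decreases in the direction of E: V_B − V_A = −E·Δx.
V_B − V_A = −(5740 V/m)(0.780 m) = -4480 V.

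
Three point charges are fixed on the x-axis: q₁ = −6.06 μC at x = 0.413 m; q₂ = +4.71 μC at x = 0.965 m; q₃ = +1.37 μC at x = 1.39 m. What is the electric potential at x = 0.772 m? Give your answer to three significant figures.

8.76×10⁴ V

The total potential is the scalar sum of each charge's contribution, V = Σ kqᵢ/rᵢ.
Distances from the field point to each charge: r₁ = 0.359 m, r₂ = 0.193 m, r₃ = 0.618 m.
V = k[(-6.06×10⁻⁶)/(0.359) + (4.71×10⁻⁶)/(0.193) + (1.37×10⁻⁶)/(0.618)] = 8.76×10⁴ V.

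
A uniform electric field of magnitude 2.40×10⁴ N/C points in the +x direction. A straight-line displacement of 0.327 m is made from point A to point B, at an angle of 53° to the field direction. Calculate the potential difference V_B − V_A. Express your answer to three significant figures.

-4720 V

Only the component of displacement along E changes the potential: ΔV = −E·d·cosθ.
ΔV = −(2.40×10⁴ V/m)(0.327 m)cos53° = -4720 V.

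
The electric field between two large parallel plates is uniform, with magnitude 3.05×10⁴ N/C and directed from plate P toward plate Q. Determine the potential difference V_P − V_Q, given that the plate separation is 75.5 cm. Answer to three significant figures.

2.30×10⁴ V

In a uniform field, potential decreases in the direction of E: ΔV = −E·d for a displacement d parallel to E.
Going from Q to P is a displacement of 75.5 cm opposite to the field, so V_P − V_Q = +Ed = 2.30×10⁴ V.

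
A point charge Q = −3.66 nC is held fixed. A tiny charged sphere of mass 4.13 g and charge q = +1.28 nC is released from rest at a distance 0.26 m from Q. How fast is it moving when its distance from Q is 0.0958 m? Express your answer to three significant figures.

Only the electrostatic force acts, so mechanical energy is conserved: ½mv² = U₁ − U₂ = kQq(1/r₁ − 1/r₂).
U₁ − U₂ = (8.99×10⁹ N·m²/C²)(-3.66×10⁻⁹ C)(1.28×10⁻⁹ C)(1/0.260 − 1/0.0958) = 2.78×10⁻⁷ J.
v = √(2·2.78×10⁻⁷/4.13×10⁻³) = 0.0116 m/s.

0.0116 m/s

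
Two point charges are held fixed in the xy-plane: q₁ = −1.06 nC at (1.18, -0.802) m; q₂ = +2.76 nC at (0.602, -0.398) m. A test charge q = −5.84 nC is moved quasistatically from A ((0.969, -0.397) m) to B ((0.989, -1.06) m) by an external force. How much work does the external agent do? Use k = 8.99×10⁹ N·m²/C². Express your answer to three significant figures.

2.57×10⁻⁷ J

For quasistatic motion the external work equals the change in potential energy: W_ext = qΔV = q(V_B − V_A).
At A: distances to the source charges are 0.457 m, 0.367 m; V_A = Σ kqᵢ/rᵢ = 46.7 V.
At B: distances to the source charges are 0.321 m, 0.767 m; V_B = Σ kqᵢ/rᵢ = 2.67 V.
ΔV = V_B − V_A = -44.1 V.
W_ext = qΔV = (-5.84×10⁻⁹ C)(-44.1 V) = 2.57×10⁻⁷ J.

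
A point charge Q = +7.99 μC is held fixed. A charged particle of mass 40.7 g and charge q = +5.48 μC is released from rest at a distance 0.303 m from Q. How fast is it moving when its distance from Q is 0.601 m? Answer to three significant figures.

5.63 m/s

Only the electrostatic force acts, so mechanical energy is conserved: ½mv² = U₁ − U₂ = kQq(1/r₁ − 1/r₂).
U₁ − U₂ = (8.99×10⁹ N·m²/C²)(7.99×10⁻⁶ C)(5.48×10⁻⁶ C)(1/0.303 − 1/0.601) = 0.644 J.
v = √(2·0.644/0.0407) = 5.63 m/s.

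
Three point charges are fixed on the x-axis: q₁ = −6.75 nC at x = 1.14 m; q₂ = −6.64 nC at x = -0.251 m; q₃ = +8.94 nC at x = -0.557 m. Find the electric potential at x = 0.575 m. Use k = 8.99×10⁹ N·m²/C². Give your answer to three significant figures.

-109 V

The total potential is the scalar sum of each charge's contribution, V = Σ kqᵢ/rᵢ.
Distances from the field point to each charge: r₁ = 0.565 m, r₂ = 0.826 m, r₃ = 1.13 m.
V = k[(-6.75×10⁻⁹)/(0.565) + (-6.64×10⁻⁹)/(0.826) + (8.94×10⁻⁹)/(1.13)] = -109 V.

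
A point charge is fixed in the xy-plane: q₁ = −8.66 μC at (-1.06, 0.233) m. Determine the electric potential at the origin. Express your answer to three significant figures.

The total potential is the scalar sum of each charge's contribution, V = Σ kqᵢ/rᵢ.
Distances from the field point to each charge: r₁ = 1.09 m.
V = k[(-8.66×10⁻⁶)/(1.09)] = -7.17×10⁴ V.

-7.17×10⁴ V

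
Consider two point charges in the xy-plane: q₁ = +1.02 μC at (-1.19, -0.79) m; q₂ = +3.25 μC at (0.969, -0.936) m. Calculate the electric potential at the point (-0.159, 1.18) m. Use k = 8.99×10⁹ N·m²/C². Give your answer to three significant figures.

1.63×10⁴ V

The total potential is the scalar sum of each charge's contribution, V = Σ kqᵢ/rᵢ.
Distances from the field point to each charge: r₁ = 2.22 m, r₂ = 2.40 m.
V = k[(1.02×10⁻⁶)/(2.22) + (3.25×10⁻⁶)/(2.40)] = 1.63×10⁴ V.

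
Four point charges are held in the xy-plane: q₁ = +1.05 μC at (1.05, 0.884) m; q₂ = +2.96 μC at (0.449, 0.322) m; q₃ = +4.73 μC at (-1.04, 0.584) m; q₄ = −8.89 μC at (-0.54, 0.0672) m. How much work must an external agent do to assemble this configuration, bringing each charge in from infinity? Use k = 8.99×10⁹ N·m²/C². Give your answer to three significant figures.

-0.666 J

The work to assemble the configuration equals its total potential energy, U = Σ kqᵢqⱼ/rᵢⱼ over all pairs.
Pair separations: r₁₂ = 0.823 m, r₁₃ = 2.11 m, r₁₄ = 1.79 m, r₂₃ = 1.51 m, r₂₄ = 1.02 m, r₃₄ = 0.719 m.
Summing all 6 pair terms gives U = -0.666 J.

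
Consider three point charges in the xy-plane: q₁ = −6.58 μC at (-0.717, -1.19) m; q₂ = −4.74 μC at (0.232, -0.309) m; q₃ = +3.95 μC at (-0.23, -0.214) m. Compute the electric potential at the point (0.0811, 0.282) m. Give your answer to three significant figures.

Electric potential is a scalar, so the contributions from each charge add algebraically: V = Σ kqᵢ/rᵢ.
Distances from the field point to each charge: r₁ = 1.67 m, r₂ = 0.610 m, r₃ = 0.585 m.
V = k[(-6.58×10⁻⁶)/(1.67) + (-4.74×10⁻⁶)/(0.610) + (3.95×10⁻⁶)/(0.585)] = -4.45×10⁴ V.

-4.45×10⁴ V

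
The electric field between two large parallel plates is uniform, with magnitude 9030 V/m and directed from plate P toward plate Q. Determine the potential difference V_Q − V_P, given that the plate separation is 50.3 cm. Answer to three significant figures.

In a uniform field, potential decreases in the direction of E: ΔV = −E·d for a displacement d parallel to E.
Going from P to Q is a displacement of 50.3 cm along the field, so V_Q − V_P = −Ed = -4540 V.

-4540 V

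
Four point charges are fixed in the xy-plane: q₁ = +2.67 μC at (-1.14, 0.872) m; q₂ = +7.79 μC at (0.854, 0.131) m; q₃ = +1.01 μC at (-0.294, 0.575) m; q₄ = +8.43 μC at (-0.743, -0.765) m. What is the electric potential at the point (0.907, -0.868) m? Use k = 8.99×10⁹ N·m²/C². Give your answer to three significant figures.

Electric potential is a scalar, so the contributions from each charge add algebraically: V = Σ kqᵢ/rᵢ.
Distances from the field point to each charge: r₁ = 2.69 m, r₂ = 1.00 m, r₃ = 1.88 m, r₄ = 1.65 m.
V = k[(2.67×10⁻⁶)/(2.69) + (7.79×10⁻⁶)/(1.00) + (1.01×10⁻⁶)/(1.88) + (8.43×10⁻⁶)/(1.65)] = 1.30×10⁵ V.

1.30×10⁵ V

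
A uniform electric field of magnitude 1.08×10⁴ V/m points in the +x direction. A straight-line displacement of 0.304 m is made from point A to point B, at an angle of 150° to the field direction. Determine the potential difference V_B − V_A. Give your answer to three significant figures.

Only the component of displacement along E changes the potential: ΔV = −E·d·cosθ.
ΔV = −(1.08×10⁴ V/m)(0.304 m)cos150° = 2840 V.

2840 V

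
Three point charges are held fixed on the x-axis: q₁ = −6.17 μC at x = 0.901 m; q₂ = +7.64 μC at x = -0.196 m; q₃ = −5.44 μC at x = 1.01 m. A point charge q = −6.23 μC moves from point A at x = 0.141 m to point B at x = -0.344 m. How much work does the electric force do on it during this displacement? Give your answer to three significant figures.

1.92 J

The work done by the electric force is W_field = −ΔU = −q(V_B − V_A) = q(V_A − V_B).
At A: distances to the source charges are 0.760 m, 0.337 m, 0.869 m; V_A = Σ kqᵢ/rᵢ = 7.45×10⁴ V.
At B: distances to the source charges are 1.25 m, 0.148 m, 1.35 m; V_B = Σ kqᵢ/rᵢ = 3.83×10⁵ V.
ΔV = V_B − V_A = 3.09×10⁵ V.
W_field = −qΔV = −(-6.23×10⁻⁶ C)(3.09×10⁵ V) = 1.92 J.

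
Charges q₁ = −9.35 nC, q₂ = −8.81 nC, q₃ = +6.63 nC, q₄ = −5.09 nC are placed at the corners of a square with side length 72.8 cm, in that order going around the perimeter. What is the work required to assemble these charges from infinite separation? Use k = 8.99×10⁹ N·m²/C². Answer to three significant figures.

The work to assemble the configuration equals its total potential energy, U = Σ kqᵢqⱼ/rᵢⱼ over all pairs.
The four side pairs have separation 0.728 m and the two diagonal pairs 1.03 m.
Summing all 6 pair terms gives U = 3.17×10⁻⁷ J.

3.17×10⁻⁷ J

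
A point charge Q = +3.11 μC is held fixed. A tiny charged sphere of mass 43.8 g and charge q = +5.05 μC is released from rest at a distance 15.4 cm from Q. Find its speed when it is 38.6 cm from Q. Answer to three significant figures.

5.02 m/s

Only the electrostatic force acts, so mechanical energy is conserved: ½mv² = U₁ − U₂ = kQq(1/r₁ − 1/r₂).
U₁ − U₂ = (8.99×10⁹ N·m²/C²)(3.11×10⁻⁶ C)(5.05×10⁻⁶ C)(1/0.154 − 1/0.386) = 0.551 J.
v = √(2·0.551/0.0438) = 5.02 m/s.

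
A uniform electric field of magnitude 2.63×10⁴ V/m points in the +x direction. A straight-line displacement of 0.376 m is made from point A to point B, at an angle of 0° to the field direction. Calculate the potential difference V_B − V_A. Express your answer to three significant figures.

-9890 V

Only the component of displacement along E changes the potential: ΔV = −E·d·cosθ.
ΔV = −(2.63×10⁴ V/m)(0.376 m)cos0° = -9890 V.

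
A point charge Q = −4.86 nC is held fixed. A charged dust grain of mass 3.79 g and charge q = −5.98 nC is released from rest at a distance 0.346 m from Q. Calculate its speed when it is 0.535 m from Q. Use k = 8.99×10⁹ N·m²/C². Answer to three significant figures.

0.0119 m/s

Only the electrostatic force acts, so mechanical energy is conserved: ½mv² = U₁ − U₂ = kQq(1/r₁ − 1/r₂).
U₁ − U₂ = (8.99×10⁹ N·m²/C²)(-4.86×10⁻⁹ C)(-5.98×10⁻⁹ C)(1/0.346 − 1/0.535) = 2.67×10⁻⁷ J.
v = √(2·2.67×10⁻⁷/3.79×10⁻³) = 0.0119 m/s.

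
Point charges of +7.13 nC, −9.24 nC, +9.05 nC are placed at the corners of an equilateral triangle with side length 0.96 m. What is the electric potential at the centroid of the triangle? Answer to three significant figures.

Electric potential is a scalar, so the contributions from each charge add algebraically: V = Σ kqᵢ/rᵢ.
The distance from each vertex to the centroid is a/√3 = 0.554 m.
V = k[(7.13×10⁻⁹)/(0.554) + (-9.24×10⁻⁹)/(0.554) + (9.05×10⁻⁹)/(0.554)] = 113 V.

113 V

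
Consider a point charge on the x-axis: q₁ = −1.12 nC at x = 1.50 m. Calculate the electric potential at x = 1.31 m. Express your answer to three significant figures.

Electric potential is a scalar, so the contributions from each charge add algebraically: V = Σ kqᵢ/rᵢ.
V = k[(-1.12×10⁻⁹)/(0.190)] = -53.0 V.

-53.0 V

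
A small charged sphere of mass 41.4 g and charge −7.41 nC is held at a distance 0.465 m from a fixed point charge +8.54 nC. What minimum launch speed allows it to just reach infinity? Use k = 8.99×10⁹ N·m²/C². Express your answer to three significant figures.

7.69×10⁻³ m/s

To just escape, total mechanical energy must reach zero at infinity: ½mv²_min + U = 0, so ½mv²_min = −U = |kQq|/r.
|U| = |kQq|/r = (8.99×10⁹ N·m²/C²)(8.54×10⁻⁹)(7.41×10⁻⁹)/(0.465) = 1.22×10⁻⁶ J.
v_min = √(2|U|/m) = √(2·1.22×10⁻⁶/0.0414) = 7.69×10⁻³ m/s.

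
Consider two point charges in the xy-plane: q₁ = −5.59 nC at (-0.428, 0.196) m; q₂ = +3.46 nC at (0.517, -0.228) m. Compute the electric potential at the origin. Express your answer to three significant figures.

-51.7 V

The total potential is the scalar sum of each charge's contribution, V = Σ kqᵢ/rᵢ.
Distances from the field point to each charge: r₁ = 0.471 m, r₂ = 0.565 m.
V = k[(-5.59×10⁻⁹)/(0.471) + (3.46×10⁻⁹)/(0.565)] = -51.7 V.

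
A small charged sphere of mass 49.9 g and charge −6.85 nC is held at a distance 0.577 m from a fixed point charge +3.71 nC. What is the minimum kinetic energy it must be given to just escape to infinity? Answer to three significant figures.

3.96×10⁻⁷ J

To just escape, total mechanical energy must reach zero at infinity: ½mv²_min + U = 0, so ½mv²_min = −U = |kQq|/r.
|U| = |kQq|/r = (8.99×10⁹ N·m²/C²)(3.71×10⁻⁹)(6.85×10⁻⁹)/(0.577) = 3.96×10⁻⁷ J.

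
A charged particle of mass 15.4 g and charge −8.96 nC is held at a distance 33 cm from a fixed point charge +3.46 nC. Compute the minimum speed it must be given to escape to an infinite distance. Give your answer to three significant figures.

To just escape, total mechanical energy must reach zero at infinity: ½mv²_min + U = 0, so ½mv²_min = −U = |kQq|/r.
|U| = |kQq|/r = (8.99×10⁹ N·m²/C²)(3.46×10⁻⁹)(8.96×10⁻⁹)/(0.330) = 8.45×10⁻⁷ J.
v_min = √(2|U|/m) = √(2·8.45×10⁻⁷/0.0154) = 0.0105 m/s.

0.0105 m/s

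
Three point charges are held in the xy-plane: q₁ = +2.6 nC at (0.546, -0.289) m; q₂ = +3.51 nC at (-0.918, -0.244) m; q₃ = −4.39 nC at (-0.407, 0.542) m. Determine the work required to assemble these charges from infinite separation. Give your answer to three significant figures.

The work to assemble the configuration equals its total potential energy, U = Σ kqᵢqⱼ/rᵢⱼ over all pairs.
Pair separations: r₁₂ = 1.46 m, r₁₃ = 1.26 m, r₂₃ = 0.938 m.
U = (5.60×10⁻⁸) + (-8.12×10⁻⁸) + (-1.48×10⁻⁷) = -1.73×10⁻⁷ J.

-1.73×10⁻⁷ J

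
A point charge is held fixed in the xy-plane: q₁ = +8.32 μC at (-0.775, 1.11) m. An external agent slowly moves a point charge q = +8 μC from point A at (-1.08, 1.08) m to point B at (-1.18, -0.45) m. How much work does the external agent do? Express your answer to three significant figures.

-1.58 J

For quasistatic motion the external work equals the change in potential energy: W_ext = qΔV = q(V_B − V_A).
At A: distance to the source charge is 0.306 m; V_A = kq₁/r = 2.44×10⁵ V.
At B: distance to the source charge is 1.61 m; V_B = kq₁/r = 4.64×10⁴ V.
ΔV = V_B − V_A = -1.98×10⁵ V.
W_ext = qΔV = (8.00×10⁻⁶ C)(-1.98×10⁵ V) = -1.58 J.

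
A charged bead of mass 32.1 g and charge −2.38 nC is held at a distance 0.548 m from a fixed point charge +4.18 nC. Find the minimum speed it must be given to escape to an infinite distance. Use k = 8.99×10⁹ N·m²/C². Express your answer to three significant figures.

3.19×10⁻³ m/s

To just escape, total mechanical energy must reach zero at infinity: ½mv²_min + U = 0, so ½mv²_min = −U = |kQq|/r.
|U| = |kQq|/r = (8.99×10⁹ N·m²/C²)(4.18×10⁻⁹)(2.38×10⁻⁹)/(0.548) = 1.63×10⁻⁷ J.
v_min = √(2|U|/m) = √(2·1.63×10⁻⁷/0.0321) = 3.19×10⁻³ m/s.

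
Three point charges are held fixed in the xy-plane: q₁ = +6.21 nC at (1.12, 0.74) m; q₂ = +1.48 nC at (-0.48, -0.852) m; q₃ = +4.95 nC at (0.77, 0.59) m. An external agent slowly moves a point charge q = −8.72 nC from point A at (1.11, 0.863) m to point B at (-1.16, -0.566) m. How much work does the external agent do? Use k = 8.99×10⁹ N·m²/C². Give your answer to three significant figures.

For quasistatic motion the external work equals the change in potential energy: W_ext = qΔV = q(V_B − V_A).
At A: distances to the source charges are 0.123 m, 2.34 m, 0.436 m; V_A = Σ kqᵢ/rᵢ = 560 V.
At B: distances to the source charges are 2.63 m, 0.738 m, 2.25 m; V_B = Σ kqᵢ/rᵢ = 59.1 V.
ΔV = V_B − V_A = -501 V.
W_ext = qΔV = (-8.72×10⁻⁹ C)(-501 V) = 4.37×10⁻⁶ J.

4.37×10⁻⁶ J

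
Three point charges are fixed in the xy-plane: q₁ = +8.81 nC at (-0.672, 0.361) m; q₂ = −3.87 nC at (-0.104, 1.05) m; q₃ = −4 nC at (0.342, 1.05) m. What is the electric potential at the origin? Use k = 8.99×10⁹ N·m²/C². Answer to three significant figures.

38.3 V

Electric potential is a scalar, so the contributions from each charge add algebraically: V = Σ kqᵢ/rᵢ.
Distances from the field point to each charge: r₁ = 0.763 m, r₂ = 1.06 m, r₃ = 1.10 m.
V = k[(8.81×10⁻⁹)/(0.763) + (-3.87×10⁻⁹)/(1.06) + (-4.00×10⁻⁹)/(1.10)] = 38.3 V.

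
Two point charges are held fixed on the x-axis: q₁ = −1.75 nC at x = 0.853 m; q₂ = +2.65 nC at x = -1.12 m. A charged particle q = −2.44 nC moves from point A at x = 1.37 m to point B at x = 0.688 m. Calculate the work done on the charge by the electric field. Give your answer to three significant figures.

The work done by the electric force is W_field = −ΔU = −q(V_B − V_A) = q(V_A − V_B).
At A: distances to the source charges are 0.517 m, 2.49 m; V_A = Σ kqᵢ/rᵢ = -20.9 V.
At B: distances to the source charges are 0.165 m, 1.81 m; V_B = Σ kqᵢ/rᵢ = -82.2 V.
ΔV = V_B − V_A = -61.3 V.
W_field = −qΔV = −(-2.44×10⁻⁹ C)(-61.3 V) = -1.50×10⁻⁷ J.

-1.50×10⁻⁷ J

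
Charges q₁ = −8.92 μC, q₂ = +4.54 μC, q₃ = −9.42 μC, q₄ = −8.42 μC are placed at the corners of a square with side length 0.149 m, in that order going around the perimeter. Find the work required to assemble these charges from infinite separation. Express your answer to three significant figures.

The work to assemble the configuration equals its total potential energy, U = Σ kqᵢqⱼ/rᵢⱼ over all pairs.
The four side pairs have separation 0.149 m and the two diagonal pairs 0.211 m.
Summing all 6 pair terms gives U = 6.25 J.

6.25 J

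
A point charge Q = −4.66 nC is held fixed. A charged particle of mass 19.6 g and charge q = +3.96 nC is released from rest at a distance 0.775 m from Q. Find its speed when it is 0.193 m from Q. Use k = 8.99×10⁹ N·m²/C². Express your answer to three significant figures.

Only the electrostatic force acts, so mechanical energy is conserved: ½mv² = U₁ − U₂ = kQq(1/r₁ − 1/r₂).
U₁ − U₂ = (8.99×10⁹ N·m²/C²)(-4.66×10⁻⁹ C)(3.96×10⁻⁹ C)(1/0.775 − 1/0.193) = 6.46×10⁻⁷ J.
v = √(2·6.46×10⁻⁷/0.0196) = 8.12×10⁻³ m/s.

8.12×10⁻³ m/s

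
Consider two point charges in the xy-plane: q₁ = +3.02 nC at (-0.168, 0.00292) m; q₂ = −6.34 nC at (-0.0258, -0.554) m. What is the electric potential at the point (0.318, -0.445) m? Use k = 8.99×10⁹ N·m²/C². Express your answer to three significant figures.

Electric potential is a scalar, so the contributions from each charge add algebraically: V = Σ kqᵢ/rᵢ.
Distances from the field point to each charge: r₁ = 0.661 m, r₂ = 0.361 m.
V = k[(3.02×10⁻⁹)/(0.661) + (-6.34×10⁻⁹)/(0.361)] = -117 V.

-117 V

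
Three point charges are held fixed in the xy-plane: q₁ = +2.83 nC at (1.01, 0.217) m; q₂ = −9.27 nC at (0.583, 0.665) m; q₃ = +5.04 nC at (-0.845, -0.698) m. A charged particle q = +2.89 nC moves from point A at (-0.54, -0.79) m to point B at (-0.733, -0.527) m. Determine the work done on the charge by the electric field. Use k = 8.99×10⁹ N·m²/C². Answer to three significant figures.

-2.24×10⁻⁷ J

The work done by the electric force is W_field = −ΔU = −q(V_B − V_A) = q(V_A − V_B).
At A: distances to the source charges are 1.85 m, 1.84 m, 0.319 m; V_A = Σ kqᵢ/rᵢ = 111 V.
At B: distances to the source charges are 1.90 m, 1.78 m, 0.204 m; V_B = Σ kqᵢ/rᵢ = 188 V.
ΔV = V_B − V_A = 77.5 V.
W_field = −qΔV = −(2.89×10⁻⁹ C)(77.5 V) = -2.24×10⁻⁷ J.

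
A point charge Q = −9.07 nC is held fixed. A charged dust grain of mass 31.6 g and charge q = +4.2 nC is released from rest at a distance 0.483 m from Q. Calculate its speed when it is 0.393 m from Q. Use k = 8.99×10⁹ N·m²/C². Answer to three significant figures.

Only the electrostatic force acts, so mechanical energy is conserved: ½mv² = U₁ − U₂ = kQq(1/r₁ − 1/r₂).
U₁ − U₂ = (8.99×10⁹ N·m²/C²)(-9.07×10⁻⁹ C)(4.20×10⁻⁹ C)(1/0.483 − 1/0.393) = 1.62×10⁻⁷ J.
v = √(2·1.62×10⁻⁷/0.0316) = 3.21×10⁻³ m/s.

3.21×10⁻³ m/s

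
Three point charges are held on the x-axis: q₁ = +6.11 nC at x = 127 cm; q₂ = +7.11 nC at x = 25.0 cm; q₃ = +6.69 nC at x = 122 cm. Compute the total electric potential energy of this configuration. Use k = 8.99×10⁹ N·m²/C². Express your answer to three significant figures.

The assembly work is the sum of pairwise potential energies, U = Σ_{i<j} kqᵢqⱼ/rᵢⱼ.
Pair separations: r₁₂ = 1.02 m, r₁₃ = 0.0500 m, r₂₃ = 0.970 m.
U = (3.83×10⁻⁷) + (7.35×10⁻⁶) + (4.41×10⁻⁷) = 8.17×10⁻⁶ J.

8.17×10⁻⁶ J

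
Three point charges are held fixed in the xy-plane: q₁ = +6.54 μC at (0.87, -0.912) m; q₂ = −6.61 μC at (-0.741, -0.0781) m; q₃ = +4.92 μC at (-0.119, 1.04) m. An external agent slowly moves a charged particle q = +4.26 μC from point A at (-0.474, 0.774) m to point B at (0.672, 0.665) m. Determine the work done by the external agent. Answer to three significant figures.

For quasistatic motion the external work equals the change in potential energy: W_ext = qΔV = q(V_B − V_A).
At A: distances to the source charges are 2.16 m, 0.893 m, 0.444 m; V_A = Σ kqᵢ/rᵢ = 6.04×10⁴ V.
At B: distances to the source charges are 1.59 m, 1.60 m, 0.875 m; V_B = Σ kqᵢ/rᵢ = 5.03×10⁴ V.
ΔV = V_B − V_A = -1.01×10⁴ V.
W_ext = qΔV = (4.26×10⁻⁶ C)(-1.01×10⁴ V) = -0.0432 J.

-0.0432 J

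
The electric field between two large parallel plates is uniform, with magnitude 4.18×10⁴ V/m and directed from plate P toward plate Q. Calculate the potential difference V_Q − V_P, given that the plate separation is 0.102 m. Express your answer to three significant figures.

In a uniform field, potential decreases in the direction of E: ΔV = −E·d for a displacement d parallel to E.
Going from P to Q is a displacement of 0.102 m along the field, so V_Q − V_P = −Ed = -4260 V.

-4260 V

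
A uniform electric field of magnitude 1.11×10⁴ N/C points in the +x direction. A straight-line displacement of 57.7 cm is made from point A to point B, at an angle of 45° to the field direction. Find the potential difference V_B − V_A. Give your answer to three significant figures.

-4530 V

Only the component of displacement along E changes the potential: ΔV = −E·d·cosθ.
ΔV = −(1.11×10⁴ V/m)(0.577 m)cos45° = -4530 V.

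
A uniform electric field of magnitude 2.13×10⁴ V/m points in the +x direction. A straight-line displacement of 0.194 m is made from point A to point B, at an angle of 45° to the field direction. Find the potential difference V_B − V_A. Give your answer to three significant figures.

Only the component of displacement along E changes the potential: ΔV = −E·d·cosθ.
ΔV = −(2.13×10⁴ V/m)(0.194 m)cos45° = -2920 V.

-2920 V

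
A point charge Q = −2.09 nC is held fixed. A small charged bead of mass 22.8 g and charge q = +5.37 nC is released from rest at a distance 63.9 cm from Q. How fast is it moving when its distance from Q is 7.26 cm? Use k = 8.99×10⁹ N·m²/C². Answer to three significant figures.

Only the electrostatic force acts, so mechanical energy is conserved: ½mv² = U₁ − U₂ = kQq(1/r₁ − 1/r₂).
U₁ − U₂ = (8.99×10⁹ N·m²/C²)(-2.09×10⁻⁹ C)(5.37×10⁻⁹ C)(1/0.639 − 1/0.0726) = 1.23×10⁻⁶ J.
v = √(2·1.23×10⁻⁶/0.0228) = 0.0104 m/s.

0.0104 m/s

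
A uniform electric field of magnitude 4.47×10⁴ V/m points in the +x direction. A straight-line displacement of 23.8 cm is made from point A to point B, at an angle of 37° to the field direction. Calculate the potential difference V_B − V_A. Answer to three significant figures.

Only the component of displacement along E changes the potential: ΔV = −E·d·cosθ.
ΔV = −(4.47×10⁴ V/m)(0.238 m)cos37° = -8500 V.

-8500 V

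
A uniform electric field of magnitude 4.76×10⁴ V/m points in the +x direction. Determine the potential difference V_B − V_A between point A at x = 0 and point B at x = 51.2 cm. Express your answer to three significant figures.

In a uniform field, potential decreases in the direction of E: V_B − V_A = −E·Δx.
V_B − V_A = −(4.76×10⁴ V/m)(0.512 m) = -2.44×10⁴ V.

-2.44×10⁴ V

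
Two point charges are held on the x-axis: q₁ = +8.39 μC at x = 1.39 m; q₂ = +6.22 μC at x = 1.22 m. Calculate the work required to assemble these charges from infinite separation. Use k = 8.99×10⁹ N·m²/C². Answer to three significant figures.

2.76 J

The work to assemble the configuration equals its total potential energy, U = Σ kqᵢqⱼ/rᵢⱼ over all pairs.
Pair separations: r₁₂ = 0.170 m.
U = (2.76) = 2.76 J.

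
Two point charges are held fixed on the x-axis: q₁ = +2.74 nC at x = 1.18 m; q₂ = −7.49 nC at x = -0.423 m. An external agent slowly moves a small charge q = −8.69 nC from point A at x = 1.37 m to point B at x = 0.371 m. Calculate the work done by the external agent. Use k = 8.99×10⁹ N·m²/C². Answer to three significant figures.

1.27×10⁻⁶ J

For quasistatic motion the external work equals the change in potential energy: W_ext = qΔV = q(V_B − V_A).
At A: distances to the source charges are 0.190 m, 1.79 m; V_A = Σ kqᵢ/rᵢ = 92.1 V.
At B: distances to the source charges are 0.809 m, 0.794 m; V_B = Σ kqᵢ/rᵢ = -54.4 V.
ΔV = V_B − V_A = -146 V.
W_ext = qΔV = (-8.69×10⁻⁹ C)(-146 V) = 1.27×10⁻⁶ J.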